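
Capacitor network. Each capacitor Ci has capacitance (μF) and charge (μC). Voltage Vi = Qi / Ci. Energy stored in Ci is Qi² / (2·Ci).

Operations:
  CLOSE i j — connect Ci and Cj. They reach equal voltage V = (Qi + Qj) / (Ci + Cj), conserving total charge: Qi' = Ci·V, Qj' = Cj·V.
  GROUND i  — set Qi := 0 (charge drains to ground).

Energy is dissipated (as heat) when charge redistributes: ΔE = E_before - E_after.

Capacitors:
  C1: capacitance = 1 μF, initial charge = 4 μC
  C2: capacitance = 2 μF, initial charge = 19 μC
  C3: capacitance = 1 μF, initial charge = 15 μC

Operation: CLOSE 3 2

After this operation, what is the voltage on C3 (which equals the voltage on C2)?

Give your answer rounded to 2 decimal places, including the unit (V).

Answer: 11.33 V

Derivation:
Initial: C1(1μF, Q=4μC, V=4.00V), C2(2μF, Q=19μC, V=9.50V), C3(1μF, Q=15μC, V=15.00V)
Op 1: CLOSE 3-2: Q_total=34.00, C_total=3.00, V=11.33; Q3=11.33, Q2=22.67; dissipated=10.083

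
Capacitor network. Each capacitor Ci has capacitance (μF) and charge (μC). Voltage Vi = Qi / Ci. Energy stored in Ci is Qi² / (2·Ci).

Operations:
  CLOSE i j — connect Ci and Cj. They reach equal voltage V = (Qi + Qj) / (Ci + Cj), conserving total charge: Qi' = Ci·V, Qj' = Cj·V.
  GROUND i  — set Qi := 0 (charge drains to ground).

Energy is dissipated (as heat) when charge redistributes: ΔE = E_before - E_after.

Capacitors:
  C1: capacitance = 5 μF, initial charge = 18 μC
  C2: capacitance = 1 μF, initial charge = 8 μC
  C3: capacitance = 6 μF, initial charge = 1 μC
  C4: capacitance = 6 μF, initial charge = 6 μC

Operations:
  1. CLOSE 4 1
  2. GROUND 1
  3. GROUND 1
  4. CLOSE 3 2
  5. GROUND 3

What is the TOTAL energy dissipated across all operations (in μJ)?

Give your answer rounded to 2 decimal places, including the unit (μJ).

Initial: C1(5μF, Q=18μC, V=3.60V), C2(1μF, Q=8μC, V=8.00V), C3(6μF, Q=1μC, V=0.17V), C4(6μF, Q=6μC, V=1.00V)
Op 1: CLOSE 4-1: Q_total=24.00, C_total=11.00, V=2.18; Q4=13.09, Q1=10.91; dissipated=9.218
Op 2: GROUND 1: Q1=0; energy lost=11.901
Op 3: GROUND 1: Q1=0; energy lost=0.000
Op 4: CLOSE 3-2: Q_total=9.00, C_total=7.00, V=1.29; Q3=7.71, Q2=1.29; dissipated=26.298
Op 5: GROUND 3: Q3=0; energy lost=4.959
Total dissipated: 52.376 μJ

Answer: 52.38 μJ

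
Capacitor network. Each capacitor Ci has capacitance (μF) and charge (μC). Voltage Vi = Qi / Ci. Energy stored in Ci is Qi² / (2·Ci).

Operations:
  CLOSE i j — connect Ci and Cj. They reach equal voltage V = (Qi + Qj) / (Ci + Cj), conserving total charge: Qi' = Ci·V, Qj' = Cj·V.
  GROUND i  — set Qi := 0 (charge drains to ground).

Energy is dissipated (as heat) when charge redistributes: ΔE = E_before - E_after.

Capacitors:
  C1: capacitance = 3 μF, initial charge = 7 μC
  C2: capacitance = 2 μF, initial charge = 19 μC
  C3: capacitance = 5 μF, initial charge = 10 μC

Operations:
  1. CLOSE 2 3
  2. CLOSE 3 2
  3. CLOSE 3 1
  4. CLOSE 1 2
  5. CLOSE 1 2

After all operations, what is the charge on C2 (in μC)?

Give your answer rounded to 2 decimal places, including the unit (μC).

Initial: C1(3μF, Q=7μC, V=2.33V), C2(2μF, Q=19μC, V=9.50V), C3(5μF, Q=10μC, V=2.00V)
Op 1: CLOSE 2-3: Q_total=29.00, C_total=7.00, V=4.14; Q2=8.29, Q3=20.71; dissipated=40.179
Op 2: CLOSE 3-2: Q_total=29.00, C_total=7.00, V=4.14; Q3=20.71, Q2=8.29; dissipated=0.000
Op 3: CLOSE 3-1: Q_total=27.71, C_total=8.00, V=3.46; Q3=17.32, Q1=10.39; dissipated=3.070
Op 4: CLOSE 1-2: Q_total=18.68, C_total=5.00, V=3.74; Q1=11.21, Q2=7.47; dissipated=0.276
Op 5: CLOSE 1-2: Q_total=18.68, C_total=5.00, V=3.74; Q1=11.21, Q2=7.47; dissipated=0.000
Final charges: Q1=11.21, Q2=7.47, Q3=17.32

Answer: 7.47 μC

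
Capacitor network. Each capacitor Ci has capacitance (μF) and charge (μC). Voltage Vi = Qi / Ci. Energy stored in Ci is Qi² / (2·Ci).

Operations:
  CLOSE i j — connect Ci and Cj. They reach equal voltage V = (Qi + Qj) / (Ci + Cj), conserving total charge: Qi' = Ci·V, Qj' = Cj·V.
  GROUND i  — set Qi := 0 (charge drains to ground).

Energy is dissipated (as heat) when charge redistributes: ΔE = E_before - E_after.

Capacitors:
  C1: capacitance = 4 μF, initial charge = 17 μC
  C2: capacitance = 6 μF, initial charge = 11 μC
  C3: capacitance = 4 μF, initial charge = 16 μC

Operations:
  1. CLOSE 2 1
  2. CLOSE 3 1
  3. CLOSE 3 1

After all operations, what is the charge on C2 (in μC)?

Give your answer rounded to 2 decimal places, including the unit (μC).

Answer: 16.80 μC

Derivation:
Initial: C1(4μF, Q=17μC, V=4.25V), C2(6μF, Q=11μC, V=1.83V), C3(4μF, Q=16μC, V=4.00V)
Op 1: CLOSE 2-1: Q_total=28.00, C_total=10.00, V=2.80; Q2=16.80, Q1=11.20; dissipated=7.008
Op 2: CLOSE 3-1: Q_total=27.20, C_total=8.00, V=3.40; Q3=13.60, Q1=13.60; dissipated=1.440
Op 3: CLOSE 3-1: Q_total=27.20, C_total=8.00, V=3.40; Q3=13.60, Q1=13.60; dissipated=0.000
Final charges: Q1=13.60, Q2=16.80, Q3=13.60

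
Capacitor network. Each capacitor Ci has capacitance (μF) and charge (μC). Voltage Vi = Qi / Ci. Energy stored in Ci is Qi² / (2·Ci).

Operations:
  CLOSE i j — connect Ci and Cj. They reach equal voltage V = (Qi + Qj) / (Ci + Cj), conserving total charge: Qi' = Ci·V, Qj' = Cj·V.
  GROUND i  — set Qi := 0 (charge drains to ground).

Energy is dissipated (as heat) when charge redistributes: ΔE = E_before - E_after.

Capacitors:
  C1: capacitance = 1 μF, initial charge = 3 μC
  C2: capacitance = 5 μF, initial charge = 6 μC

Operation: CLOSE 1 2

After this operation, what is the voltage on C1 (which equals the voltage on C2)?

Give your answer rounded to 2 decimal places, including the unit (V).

Initial: C1(1μF, Q=3μC, V=3.00V), C2(5μF, Q=6μC, V=1.20V)
Op 1: CLOSE 1-2: Q_total=9.00, C_total=6.00, V=1.50; Q1=1.50, Q2=7.50; dissipated=1.350

Answer: 1.50 V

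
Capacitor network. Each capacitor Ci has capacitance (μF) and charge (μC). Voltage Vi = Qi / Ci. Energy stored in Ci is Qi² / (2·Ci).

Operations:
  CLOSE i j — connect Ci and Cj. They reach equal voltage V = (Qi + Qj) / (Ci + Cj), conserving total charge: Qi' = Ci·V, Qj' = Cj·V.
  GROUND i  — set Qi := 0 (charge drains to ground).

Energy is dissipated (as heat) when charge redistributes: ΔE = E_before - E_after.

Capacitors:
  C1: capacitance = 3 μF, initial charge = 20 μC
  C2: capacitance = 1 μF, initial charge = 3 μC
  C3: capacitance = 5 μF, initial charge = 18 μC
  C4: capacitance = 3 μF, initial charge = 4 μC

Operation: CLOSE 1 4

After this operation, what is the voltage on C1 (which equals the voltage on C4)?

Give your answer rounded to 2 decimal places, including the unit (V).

Answer: 4.00 V

Derivation:
Initial: C1(3μF, Q=20μC, V=6.67V), C2(1μF, Q=3μC, V=3.00V), C3(5μF, Q=18μC, V=3.60V), C4(3μF, Q=4μC, V=1.33V)
Op 1: CLOSE 1-4: Q_total=24.00, C_total=6.00, V=4.00; Q1=12.00, Q4=12.00; dissipated=21.333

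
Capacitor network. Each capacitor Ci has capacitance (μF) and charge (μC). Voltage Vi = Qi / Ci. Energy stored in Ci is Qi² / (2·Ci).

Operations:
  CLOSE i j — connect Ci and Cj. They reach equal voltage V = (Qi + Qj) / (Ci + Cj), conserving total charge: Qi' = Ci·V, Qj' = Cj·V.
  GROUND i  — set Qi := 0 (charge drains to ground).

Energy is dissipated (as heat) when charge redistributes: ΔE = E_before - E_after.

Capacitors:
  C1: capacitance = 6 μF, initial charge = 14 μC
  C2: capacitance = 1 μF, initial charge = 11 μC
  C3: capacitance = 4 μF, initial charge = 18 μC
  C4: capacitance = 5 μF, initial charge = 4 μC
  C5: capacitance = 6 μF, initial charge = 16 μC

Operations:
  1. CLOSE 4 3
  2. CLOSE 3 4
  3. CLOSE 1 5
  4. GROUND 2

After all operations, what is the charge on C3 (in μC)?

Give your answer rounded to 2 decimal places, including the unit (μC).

Initial: C1(6μF, Q=14μC, V=2.33V), C2(1μF, Q=11μC, V=11.00V), C3(4μF, Q=18μC, V=4.50V), C4(5μF, Q=4μC, V=0.80V), C5(6μF, Q=16μC, V=2.67V)
Op 1: CLOSE 4-3: Q_total=22.00, C_total=9.00, V=2.44; Q4=12.22, Q3=9.78; dissipated=15.211
Op 2: CLOSE 3-4: Q_total=22.00, C_total=9.00, V=2.44; Q3=9.78, Q4=12.22; dissipated=0.000
Op 3: CLOSE 1-5: Q_total=30.00, C_total=12.00, V=2.50; Q1=15.00, Q5=15.00; dissipated=0.167
Op 4: GROUND 2: Q2=0; energy lost=60.500
Final charges: Q1=15.00, Q2=0.00, Q3=9.78, Q4=12.22, Q5=15.00

Answer: 9.78 μC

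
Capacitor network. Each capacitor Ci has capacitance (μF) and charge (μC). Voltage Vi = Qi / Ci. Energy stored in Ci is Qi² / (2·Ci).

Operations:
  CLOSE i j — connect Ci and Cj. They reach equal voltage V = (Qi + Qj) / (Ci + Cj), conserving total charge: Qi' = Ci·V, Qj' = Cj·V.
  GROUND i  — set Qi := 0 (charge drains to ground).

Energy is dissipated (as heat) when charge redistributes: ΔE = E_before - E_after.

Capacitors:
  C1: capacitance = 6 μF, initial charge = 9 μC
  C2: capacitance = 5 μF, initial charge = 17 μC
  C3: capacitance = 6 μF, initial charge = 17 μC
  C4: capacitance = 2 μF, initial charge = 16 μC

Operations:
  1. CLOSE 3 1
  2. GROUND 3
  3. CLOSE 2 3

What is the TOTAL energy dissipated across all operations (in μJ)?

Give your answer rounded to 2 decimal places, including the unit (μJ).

Initial: C1(6μF, Q=9μC, V=1.50V), C2(5μF, Q=17μC, V=3.40V), C3(6μF, Q=17μC, V=2.83V), C4(2μF, Q=16μC, V=8.00V)
Op 1: CLOSE 3-1: Q_total=26.00, C_total=12.00, V=2.17; Q3=13.00, Q1=13.00; dissipated=2.667
Op 2: GROUND 3: Q3=0; energy lost=14.083
Op 3: CLOSE 2-3: Q_total=17.00, C_total=11.00, V=1.55; Q2=7.73, Q3=9.27; dissipated=15.764
Total dissipated: 32.514 μJ

Answer: 32.51 μJ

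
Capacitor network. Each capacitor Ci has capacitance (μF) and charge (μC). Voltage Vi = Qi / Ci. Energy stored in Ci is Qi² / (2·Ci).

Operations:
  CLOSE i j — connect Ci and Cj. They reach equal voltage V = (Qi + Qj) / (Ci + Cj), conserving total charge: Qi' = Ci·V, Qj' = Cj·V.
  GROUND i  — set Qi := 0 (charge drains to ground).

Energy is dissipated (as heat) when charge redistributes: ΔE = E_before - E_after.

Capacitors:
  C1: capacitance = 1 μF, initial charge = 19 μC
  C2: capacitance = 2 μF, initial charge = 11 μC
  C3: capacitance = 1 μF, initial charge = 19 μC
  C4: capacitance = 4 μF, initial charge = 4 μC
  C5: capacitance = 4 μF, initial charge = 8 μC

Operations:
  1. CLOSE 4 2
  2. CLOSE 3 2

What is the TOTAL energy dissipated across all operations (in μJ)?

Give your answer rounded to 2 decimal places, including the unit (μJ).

Answer: 104.25 μJ

Derivation:
Initial: C1(1μF, Q=19μC, V=19.00V), C2(2μF, Q=11μC, V=5.50V), C3(1μF, Q=19μC, V=19.00V), C4(4μF, Q=4μC, V=1.00V), C5(4μF, Q=8μC, V=2.00V)
Op 1: CLOSE 4-2: Q_total=15.00, C_total=6.00, V=2.50; Q4=10.00, Q2=5.00; dissipated=13.500
Op 2: CLOSE 3-2: Q_total=24.00, C_total=3.00, V=8.00; Q3=8.00, Q2=16.00; dissipated=90.750
Total dissipated: 104.250 μJ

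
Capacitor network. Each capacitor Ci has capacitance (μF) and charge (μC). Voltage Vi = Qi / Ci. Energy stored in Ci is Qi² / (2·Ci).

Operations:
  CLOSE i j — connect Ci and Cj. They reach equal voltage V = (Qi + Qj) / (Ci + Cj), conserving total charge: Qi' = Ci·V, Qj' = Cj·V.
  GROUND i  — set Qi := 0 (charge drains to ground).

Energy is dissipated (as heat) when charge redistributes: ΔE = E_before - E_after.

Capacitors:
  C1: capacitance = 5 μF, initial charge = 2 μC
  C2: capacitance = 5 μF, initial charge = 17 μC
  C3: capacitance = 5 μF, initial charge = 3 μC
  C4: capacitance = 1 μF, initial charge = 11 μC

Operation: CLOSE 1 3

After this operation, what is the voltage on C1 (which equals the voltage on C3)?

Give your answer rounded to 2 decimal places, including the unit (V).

Answer: 0.50 V

Derivation:
Initial: C1(5μF, Q=2μC, V=0.40V), C2(5μF, Q=17μC, V=3.40V), C3(5μF, Q=3μC, V=0.60V), C4(1μF, Q=11μC, V=11.00V)
Op 1: CLOSE 1-3: Q_total=5.00, C_total=10.00, V=0.50; Q1=2.50, Q3=2.50; dissipated=0.050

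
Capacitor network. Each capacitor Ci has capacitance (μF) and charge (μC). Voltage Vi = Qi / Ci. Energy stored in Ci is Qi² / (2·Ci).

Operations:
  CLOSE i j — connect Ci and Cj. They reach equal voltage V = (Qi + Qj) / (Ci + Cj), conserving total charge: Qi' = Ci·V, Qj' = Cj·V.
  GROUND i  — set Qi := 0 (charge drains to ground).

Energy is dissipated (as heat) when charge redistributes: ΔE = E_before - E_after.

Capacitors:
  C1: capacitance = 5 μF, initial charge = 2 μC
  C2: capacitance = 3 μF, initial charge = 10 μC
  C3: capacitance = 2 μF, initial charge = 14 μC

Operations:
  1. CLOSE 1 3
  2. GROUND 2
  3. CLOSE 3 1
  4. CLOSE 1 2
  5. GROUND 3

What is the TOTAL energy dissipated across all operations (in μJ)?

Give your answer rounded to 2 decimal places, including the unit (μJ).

Answer: 57.90 μJ

Derivation:
Initial: C1(5μF, Q=2μC, V=0.40V), C2(3μF, Q=10μC, V=3.33V), C3(2μF, Q=14μC, V=7.00V)
Op 1: CLOSE 1-3: Q_total=16.00, C_total=7.00, V=2.29; Q1=11.43, Q3=4.57; dissipated=31.114
Op 2: GROUND 2: Q2=0; energy lost=16.667
Op 3: CLOSE 3-1: Q_total=16.00, C_total=7.00, V=2.29; Q3=4.57, Q1=11.43; dissipated=0.000
Op 4: CLOSE 1-2: Q_total=11.43, C_total=8.00, V=1.43; Q1=7.14, Q2=4.29; dissipated=4.898
Op 5: GROUND 3: Q3=0; energy lost=5.224
Total dissipated: 57.903 μJ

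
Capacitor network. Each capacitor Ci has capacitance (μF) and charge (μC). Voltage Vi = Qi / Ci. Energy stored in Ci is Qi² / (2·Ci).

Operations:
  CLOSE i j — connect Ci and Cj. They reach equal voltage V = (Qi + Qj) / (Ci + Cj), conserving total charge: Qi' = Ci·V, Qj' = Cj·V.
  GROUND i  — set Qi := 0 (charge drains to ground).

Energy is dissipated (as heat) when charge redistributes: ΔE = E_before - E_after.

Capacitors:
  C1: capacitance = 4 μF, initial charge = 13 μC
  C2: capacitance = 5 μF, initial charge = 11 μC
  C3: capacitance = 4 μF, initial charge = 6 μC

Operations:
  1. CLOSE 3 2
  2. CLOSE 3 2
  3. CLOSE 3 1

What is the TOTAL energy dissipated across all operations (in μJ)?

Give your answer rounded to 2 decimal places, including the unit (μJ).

Answer: 2.40 μJ

Derivation:
Initial: C1(4μF, Q=13μC, V=3.25V), C2(5μF, Q=11μC, V=2.20V), C3(4μF, Q=6μC, V=1.50V)
Op 1: CLOSE 3-2: Q_total=17.00, C_total=9.00, V=1.89; Q3=7.56, Q2=9.44; dissipated=0.544
Op 2: CLOSE 3-2: Q_total=17.00, C_total=9.00, V=1.89; Q3=7.56, Q2=9.44; dissipated=0.000
Op 3: CLOSE 3-1: Q_total=20.56, C_total=8.00, V=2.57; Q3=10.28, Q1=10.28; dissipated=1.853
Total dissipated: 2.397 μJ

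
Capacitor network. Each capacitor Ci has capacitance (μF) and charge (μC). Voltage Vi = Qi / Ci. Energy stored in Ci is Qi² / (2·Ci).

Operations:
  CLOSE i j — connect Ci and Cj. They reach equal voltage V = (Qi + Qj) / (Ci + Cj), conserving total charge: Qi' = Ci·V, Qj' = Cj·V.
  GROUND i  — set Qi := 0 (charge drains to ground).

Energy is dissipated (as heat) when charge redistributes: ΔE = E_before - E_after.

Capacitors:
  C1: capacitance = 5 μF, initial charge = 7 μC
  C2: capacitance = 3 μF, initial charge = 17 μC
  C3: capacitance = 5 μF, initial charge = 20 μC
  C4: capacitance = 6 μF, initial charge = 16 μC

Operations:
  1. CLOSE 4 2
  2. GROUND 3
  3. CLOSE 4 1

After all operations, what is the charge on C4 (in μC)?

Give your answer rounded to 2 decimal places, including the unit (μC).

Answer: 15.82 μC

Derivation:
Initial: C1(5μF, Q=7μC, V=1.40V), C2(3μF, Q=17μC, V=5.67V), C3(5μF, Q=20μC, V=4.00V), C4(6μF, Q=16μC, V=2.67V)
Op 1: CLOSE 4-2: Q_total=33.00, C_total=9.00, V=3.67; Q4=22.00, Q2=11.00; dissipated=9.000
Op 2: GROUND 3: Q3=0; energy lost=40.000
Op 3: CLOSE 4-1: Q_total=29.00, C_total=11.00, V=2.64; Q4=15.82, Q1=13.18; dissipated=7.006
Final charges: Q1=13.18, Q2=11.00, Q3=0.00, Q4=15.82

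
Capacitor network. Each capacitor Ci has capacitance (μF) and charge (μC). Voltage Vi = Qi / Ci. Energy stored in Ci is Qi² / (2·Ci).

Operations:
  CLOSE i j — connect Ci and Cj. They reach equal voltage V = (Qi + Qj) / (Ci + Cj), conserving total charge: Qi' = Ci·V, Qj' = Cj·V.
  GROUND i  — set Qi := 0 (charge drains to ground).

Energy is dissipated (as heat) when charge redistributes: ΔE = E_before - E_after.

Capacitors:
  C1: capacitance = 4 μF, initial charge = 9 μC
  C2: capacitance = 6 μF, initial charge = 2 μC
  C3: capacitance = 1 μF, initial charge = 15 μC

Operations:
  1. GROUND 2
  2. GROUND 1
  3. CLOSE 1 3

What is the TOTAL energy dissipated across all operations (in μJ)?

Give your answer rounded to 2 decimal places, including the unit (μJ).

Answer: 100.46 μJ

Derivation:
Initial: C1(4μF, Q=9μC, V=2.25V), C2(6μF, Q=2μC, V=0.33V), C3(1μF, Q=15μC, V=15.00V)
Op 1: GROUND 2: Q2=0; energy lost=0.333
Op 2: GROUND 1: Q1=0; energy lost=10.125
Op 3: CLOSE 1-3: Q_total=15.00, C_total=5.00, V=3.00; Q1=12.00, Q3=3.00; dissipated=90.000
Total dissipated: 100.458 μJ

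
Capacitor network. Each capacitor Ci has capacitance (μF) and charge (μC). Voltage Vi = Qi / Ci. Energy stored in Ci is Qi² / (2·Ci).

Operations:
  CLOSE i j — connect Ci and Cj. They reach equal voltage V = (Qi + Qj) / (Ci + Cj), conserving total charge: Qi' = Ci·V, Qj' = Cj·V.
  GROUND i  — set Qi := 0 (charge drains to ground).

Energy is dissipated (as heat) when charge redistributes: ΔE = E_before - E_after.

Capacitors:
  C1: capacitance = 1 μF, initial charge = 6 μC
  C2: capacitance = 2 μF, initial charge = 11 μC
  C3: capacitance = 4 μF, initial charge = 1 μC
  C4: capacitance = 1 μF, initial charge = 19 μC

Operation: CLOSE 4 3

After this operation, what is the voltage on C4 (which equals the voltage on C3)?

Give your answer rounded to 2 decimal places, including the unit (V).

Answer: 4.00 V

Derivation:
Initial: C1(1μF, Q=6μC, V=6.00V), C2(2μF, Q=11μC, V=5.50V), C3(4μF, Q=1μC, V=0.25V), C4(1μF, Q=19μC, V=19.00V)
Op 1: CLOSE 4-3: Q_total=20.00, C_total=5.00, V=4.00; Q4=4.00, Q3=16.00; dissipated=140.625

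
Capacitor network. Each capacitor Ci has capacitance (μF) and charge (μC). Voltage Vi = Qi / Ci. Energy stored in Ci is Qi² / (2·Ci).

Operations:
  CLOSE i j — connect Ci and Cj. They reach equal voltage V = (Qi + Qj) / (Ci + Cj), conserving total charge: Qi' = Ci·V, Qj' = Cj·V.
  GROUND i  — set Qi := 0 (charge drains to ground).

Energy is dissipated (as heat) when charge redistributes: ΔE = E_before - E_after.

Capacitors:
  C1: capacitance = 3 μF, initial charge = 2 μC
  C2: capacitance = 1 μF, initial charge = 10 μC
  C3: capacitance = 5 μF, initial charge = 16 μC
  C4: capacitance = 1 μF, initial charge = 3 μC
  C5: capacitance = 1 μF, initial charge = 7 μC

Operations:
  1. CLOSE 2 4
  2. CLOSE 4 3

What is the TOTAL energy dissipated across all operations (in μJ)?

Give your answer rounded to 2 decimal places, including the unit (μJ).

Initial: C1(3μF, Q=2μC, V=0.67V), C2(1μF, Q=10μC, V=10.00V), C3(5μF, Q=16μC, V=3.20V), C4(1μF, Q=3μC, V=3.00V), C5(1μF, Q=7μC, V=7.00V)
Op 1: CLOSE 2-4: Q_total=13.00, C_total=2.00, V=6.50; Q2=6.50, Q4=6.50; dissipated=12.250
Op 2: CLOSE 4-3: Q_total=22.50, C_total=6.00, V=3.75; Q4=3.75, Q3=18.75; dissipated=4.537
Total dissipated: 16.788 μJ

Answer: 16.79 μJ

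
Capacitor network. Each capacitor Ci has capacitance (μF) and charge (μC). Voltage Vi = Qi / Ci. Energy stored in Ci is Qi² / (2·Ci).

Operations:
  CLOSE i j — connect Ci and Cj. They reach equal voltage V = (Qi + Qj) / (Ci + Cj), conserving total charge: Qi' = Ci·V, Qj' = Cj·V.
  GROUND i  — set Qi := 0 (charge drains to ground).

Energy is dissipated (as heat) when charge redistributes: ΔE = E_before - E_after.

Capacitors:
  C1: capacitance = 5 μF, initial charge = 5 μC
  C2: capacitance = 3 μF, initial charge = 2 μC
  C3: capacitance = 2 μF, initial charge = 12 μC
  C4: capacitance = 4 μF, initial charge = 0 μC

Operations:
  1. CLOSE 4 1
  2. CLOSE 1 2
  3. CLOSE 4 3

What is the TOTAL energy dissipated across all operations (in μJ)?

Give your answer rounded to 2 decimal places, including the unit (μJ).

Initial: C1(5μF, Q=5μC, V=1.00V), C2(3μF, Q=2μC, V=0.67V), C3(2μF, Q=12μC, V=6.00V), C4(4μF, Q=0μC, V=0.00V)
Op 1: CLOSE 4-1: Q_total=5.00, C_total=9.00, V=0.56; Q4=2.22, Q1=2.78; dissipated=1.111
Op 2: CLOSE 1-2: Q_total=4.78, C_total=8.00, V=0.60; Q1=2.99, Q2=1.79; dissipated=0.012
Op 3: CLOSE 4-3: Q_total=14.22, C_total=6.00, V=2.37; Q4=9.48, Q3=4.74; dissipated=19.761
Total dissipated: 20.884 μJ

Answer: 20.88 μJ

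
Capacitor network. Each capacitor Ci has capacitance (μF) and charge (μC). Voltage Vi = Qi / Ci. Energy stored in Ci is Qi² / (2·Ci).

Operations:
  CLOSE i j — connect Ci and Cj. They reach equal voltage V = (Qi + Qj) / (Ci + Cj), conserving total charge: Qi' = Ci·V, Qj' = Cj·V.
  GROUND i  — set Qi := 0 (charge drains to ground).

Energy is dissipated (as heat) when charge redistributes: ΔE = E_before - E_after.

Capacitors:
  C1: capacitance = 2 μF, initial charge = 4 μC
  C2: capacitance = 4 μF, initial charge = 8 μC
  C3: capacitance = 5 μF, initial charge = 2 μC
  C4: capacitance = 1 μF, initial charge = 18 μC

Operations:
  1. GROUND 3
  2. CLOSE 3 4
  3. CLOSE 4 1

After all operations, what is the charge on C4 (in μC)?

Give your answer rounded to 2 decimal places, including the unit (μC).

Answer: 2.33 μC

Derivation:
Initial: C1(2μF, Q=4μC, V=2.00V), C2(4μF, Q=8μC, V=2.00V), C3(5μF, Q=2μC, V=0.40V), C4(1μF, Q=18μC, V=18.00V)
Op 1: GROUND 3: Q3=0; energy lost=0.400
Op 2: CLOSE 3-4: Q_total=18.00, C_total=6.00, V=3.00; Q3=15.00, Q4=3.00; dissipated=135.000
Op 3: CLOSE 4-1: Q_total=7.00, C_total=3.00, V=2.33; Q4=2.33, Q1=4.67; dissipated=0.333
Final charges: Q1=4.67, Q2=8.00, Q3=15.00, Q4=2.33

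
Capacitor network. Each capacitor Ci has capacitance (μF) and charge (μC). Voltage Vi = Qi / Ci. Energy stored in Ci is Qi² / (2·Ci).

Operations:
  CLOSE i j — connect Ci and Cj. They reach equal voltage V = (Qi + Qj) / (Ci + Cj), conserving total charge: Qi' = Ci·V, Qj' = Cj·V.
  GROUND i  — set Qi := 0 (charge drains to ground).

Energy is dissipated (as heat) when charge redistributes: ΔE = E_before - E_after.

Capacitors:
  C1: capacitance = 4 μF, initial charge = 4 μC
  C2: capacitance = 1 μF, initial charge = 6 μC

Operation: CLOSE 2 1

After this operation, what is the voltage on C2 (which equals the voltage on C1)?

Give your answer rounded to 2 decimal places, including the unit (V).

Initial: C1(4μF, Q=4μC, V=1.00V), C2(1μF, Q=6μC, V=6.00V)
Op 1: CLOSE 2-1: Q_total=10.00, C_total=5.00, V=2.00; Q2=2.00, Q1=8.00; dissipated=10.000

Answer: 2.00 V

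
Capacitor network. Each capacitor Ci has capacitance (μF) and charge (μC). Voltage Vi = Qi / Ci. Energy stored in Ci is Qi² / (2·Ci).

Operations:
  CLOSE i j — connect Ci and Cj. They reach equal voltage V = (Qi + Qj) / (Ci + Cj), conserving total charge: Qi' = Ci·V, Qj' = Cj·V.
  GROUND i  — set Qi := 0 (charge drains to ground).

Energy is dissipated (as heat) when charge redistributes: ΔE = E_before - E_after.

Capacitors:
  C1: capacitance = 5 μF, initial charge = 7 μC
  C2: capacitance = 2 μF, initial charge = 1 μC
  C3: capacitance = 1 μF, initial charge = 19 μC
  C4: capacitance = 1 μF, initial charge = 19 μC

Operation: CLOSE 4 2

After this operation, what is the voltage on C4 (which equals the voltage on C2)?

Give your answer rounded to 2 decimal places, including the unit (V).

Initial: C1(5μF, Q=7μC, V=1.40V), C2(2μF, Q=1μC, V=0.50V), C3(1μF, Q=19μC, V=19.00V), C4(1μF, Q=19μC, V=19.00V)
Op 1: CLOSE 4-2: Q_total=20.00, C_total=3.00, V=6.67; Q4=6.67, Q2=13.33; dissipated=114.083

Answer: 6.67 V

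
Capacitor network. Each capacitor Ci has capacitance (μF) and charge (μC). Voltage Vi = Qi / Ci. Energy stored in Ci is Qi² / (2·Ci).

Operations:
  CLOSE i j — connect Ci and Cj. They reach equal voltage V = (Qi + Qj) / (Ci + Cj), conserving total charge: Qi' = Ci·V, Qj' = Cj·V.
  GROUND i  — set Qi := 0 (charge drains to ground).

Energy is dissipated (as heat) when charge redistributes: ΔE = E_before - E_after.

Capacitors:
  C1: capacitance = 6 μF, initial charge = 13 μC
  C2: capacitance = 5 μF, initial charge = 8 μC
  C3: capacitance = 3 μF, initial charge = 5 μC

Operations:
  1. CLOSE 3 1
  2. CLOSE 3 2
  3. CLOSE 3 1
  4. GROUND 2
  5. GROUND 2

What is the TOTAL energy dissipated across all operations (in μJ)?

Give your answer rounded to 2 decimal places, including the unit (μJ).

Answer: 8.12 μJ

Derivation:
Initial: C1(6μF, Q=13μC, V=2.17V), C2(5μF, Q=8μC, V=1.60V), C3(3μF, Q=5μC, V=1.67V)
Op 1: CLOSE 3-1: Q_total=18.00, C_total=9.00, V=2.00; Q3=6.00, Q1=12.00; dissipated=0.250
Op 2: CLOSE 3-2: Q_total=14.00, C_total=8.00, V=1.75; Q3=5.25, Q2=8.75; dissipated=0.150
Op 3: CLOSE 3-1: Q_total=17.25, C_total=9.00, V=1.92; Q3=5.75, Q1=11.50; dissipated=0.062
Op 4: GROUND 2: Q2=0; energy lost=7.656
Op 5: GROUND 2: Q2=0; energy lost=0.000
Total dissipated: 8.119 μJ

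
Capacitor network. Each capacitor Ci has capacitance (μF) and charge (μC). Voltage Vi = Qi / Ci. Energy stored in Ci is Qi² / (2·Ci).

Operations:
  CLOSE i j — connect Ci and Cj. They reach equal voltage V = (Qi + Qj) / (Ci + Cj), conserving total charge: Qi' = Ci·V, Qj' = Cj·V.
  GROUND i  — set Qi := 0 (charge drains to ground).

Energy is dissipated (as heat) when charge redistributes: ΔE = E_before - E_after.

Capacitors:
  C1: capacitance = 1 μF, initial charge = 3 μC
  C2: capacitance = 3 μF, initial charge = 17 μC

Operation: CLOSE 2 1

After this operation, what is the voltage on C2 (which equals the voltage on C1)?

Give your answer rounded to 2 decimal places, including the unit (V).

Answer: 5.00 V

Derivation:
Initial: C1(1μF, Q=3μC, V=3.00V), C2(3μF, Q=17μC, V=5.67V)
Op 1: CLOSE 2-1: Q_total=20.00, C_total=4.00, V=5.00; Q2=15.00, Q1=5.00; dissipated=2.667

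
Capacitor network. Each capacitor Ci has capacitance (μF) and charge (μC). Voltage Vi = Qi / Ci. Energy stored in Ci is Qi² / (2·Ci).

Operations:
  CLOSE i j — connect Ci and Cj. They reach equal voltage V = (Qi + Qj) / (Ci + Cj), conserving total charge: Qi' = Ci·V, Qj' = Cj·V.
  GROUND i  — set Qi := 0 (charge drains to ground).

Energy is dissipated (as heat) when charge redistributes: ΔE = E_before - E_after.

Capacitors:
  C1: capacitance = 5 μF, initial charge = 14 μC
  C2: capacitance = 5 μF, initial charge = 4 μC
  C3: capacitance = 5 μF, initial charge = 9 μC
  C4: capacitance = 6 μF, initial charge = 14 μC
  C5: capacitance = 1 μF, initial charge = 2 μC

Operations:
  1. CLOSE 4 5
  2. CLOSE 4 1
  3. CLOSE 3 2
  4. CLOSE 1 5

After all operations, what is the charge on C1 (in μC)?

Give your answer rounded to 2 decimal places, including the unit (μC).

Initial: C1(5μF, Q=14μC, V=2.80V), C2(5μF, Q=4μC, V=0.80V), C3(5μF, Q=9μC, V=1.80V), C4(6μF, Q=14μC, V=2.33V), C5(1μF, Q=2μC, V=2.00V)
Op 1: CLOSE 4-5: Q_total=16.00, C_total=7.00, V=2.29; Q4=13.71, Q5=2.29; dissipated=0.048
Op 2: CLOSE 4-1: Q_total=27.71, C_total=11.00, V=2.52; Q4=15.12, Q1=12.60; dissipated=0.361
Op 3: CLOSE 3-2: Q_total=13.00, C_total=10.00, V=1.30; Q3=6.50, Q2=6.50; dissipated=1.250
Op 4: CLOSE 1-5: Q_total=14.88, C_total=6.00, V=2.48; Q1=12.40, Q5=2.48; dissipated=0.023
Final charges: Q1=12.40, Q2=6.50, Q3=6.50, Q4=15.12, Q5=2.48

Answer: 12.40 μC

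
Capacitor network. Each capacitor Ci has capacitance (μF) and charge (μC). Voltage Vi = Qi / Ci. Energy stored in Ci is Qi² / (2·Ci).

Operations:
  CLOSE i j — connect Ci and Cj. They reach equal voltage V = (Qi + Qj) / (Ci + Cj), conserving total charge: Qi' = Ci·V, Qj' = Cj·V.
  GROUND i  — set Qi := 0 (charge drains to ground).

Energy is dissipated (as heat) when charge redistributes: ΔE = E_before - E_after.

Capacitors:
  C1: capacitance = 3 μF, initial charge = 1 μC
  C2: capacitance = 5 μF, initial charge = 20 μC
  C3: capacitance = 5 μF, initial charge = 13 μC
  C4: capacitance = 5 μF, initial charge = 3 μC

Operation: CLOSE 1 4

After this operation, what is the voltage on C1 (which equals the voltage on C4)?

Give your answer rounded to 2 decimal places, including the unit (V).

Answer: 0.50 V

Derivation:
Initial: C1(3μF, Q=1μC, V=0.33V), C2(5μF, Q=20μC, V=4.00V), C3(5μF, Q=13μC, V=2.60V), C4(5μF, Q=3μC, V=0.60V)
Op 1: CLOSE 1-4: Q_total=4.00, C_total=8.00, V=0.50; Q1=1.50, Q4=2.50; dissipated=0.067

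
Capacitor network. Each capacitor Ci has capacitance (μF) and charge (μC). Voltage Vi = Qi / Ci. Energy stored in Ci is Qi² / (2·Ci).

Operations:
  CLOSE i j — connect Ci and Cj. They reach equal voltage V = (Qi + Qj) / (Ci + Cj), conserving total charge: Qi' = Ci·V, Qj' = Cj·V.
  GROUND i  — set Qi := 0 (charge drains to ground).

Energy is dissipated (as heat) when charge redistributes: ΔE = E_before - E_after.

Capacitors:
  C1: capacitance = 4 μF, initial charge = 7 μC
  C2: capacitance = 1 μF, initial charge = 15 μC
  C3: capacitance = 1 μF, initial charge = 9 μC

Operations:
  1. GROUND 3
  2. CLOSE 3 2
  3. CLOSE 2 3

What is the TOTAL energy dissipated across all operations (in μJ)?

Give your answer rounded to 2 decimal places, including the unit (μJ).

Answer: 96.75 μJ

Derivation:
Initial: C1(4μF, Q=7μC, V=1.75V), C2(1μF, Q=15μC, V=15.00V), C3(1μF, Q=9μC, V=9.00V)
Op 1: GROUND 3: Q3=0; energy lost=40.500
Op 2: CLOSE 3-2: Q_total=15.00, C_total=2.00, V=7.50; Q3=7.50, Q2=7.50; dissipated=56.250
Op 3: CLOSE 2-3: Q_total=15.00, C_total=2.00, V=7.50; Q2=7.50, Q3=7.50; dissipated=0.000
Total dissipated: 96.750 μJ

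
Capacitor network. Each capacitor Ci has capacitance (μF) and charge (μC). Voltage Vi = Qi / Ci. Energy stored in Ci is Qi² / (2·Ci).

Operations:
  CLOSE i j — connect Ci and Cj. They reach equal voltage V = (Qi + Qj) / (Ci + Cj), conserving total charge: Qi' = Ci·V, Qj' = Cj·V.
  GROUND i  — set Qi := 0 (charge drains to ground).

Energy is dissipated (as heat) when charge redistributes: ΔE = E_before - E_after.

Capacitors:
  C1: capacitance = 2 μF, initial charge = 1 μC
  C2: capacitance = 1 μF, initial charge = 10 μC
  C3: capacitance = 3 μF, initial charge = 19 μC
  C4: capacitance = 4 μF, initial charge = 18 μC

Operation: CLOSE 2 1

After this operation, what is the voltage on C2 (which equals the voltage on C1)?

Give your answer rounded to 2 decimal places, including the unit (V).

Answer: 3.67 V

Derivation:
Initial: C1(2μF, Q=1μC, V=0.50V), C2(1μF, Q=10μC, V=10.00V), C3(3μF, Q=19μC, V=6.33V), C4(4μF, Q=18μC, V=4.50V)
Op 1: CLOSE 2-1: Q_total=11.00, C_total=3.00, V=3.67; Q2=3.67, Q1=7.33; dissipated=30.083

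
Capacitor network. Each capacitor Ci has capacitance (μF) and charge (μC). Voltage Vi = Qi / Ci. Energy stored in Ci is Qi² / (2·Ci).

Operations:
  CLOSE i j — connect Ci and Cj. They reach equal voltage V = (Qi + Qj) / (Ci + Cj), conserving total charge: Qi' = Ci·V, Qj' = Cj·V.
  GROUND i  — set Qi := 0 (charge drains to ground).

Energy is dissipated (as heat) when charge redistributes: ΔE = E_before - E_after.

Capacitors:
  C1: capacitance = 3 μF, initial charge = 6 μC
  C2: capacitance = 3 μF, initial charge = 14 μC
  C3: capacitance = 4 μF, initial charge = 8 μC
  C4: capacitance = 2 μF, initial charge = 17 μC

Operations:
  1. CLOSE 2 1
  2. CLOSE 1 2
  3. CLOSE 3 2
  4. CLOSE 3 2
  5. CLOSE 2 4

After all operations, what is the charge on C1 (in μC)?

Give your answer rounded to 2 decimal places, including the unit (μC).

Initial: C1(3μF, Q=6μC, V=2.00V), C2(3μF, Q=14μC, V=4.67V), C3(4μF, Q=8μC, V=2.00V), C4(2μF, Q=17μC, V=8.50V)
Op 1: CLOSE 2-1: Q_total=20.00, C_total=6.00, V=3.33; Q2=10.00, Q1=10.00; dissipated=5.333
Op 2: CLOSE 1-2: Q_total=20.00, C_total=6.00, V=3.33; Q1=10.00, Q2=10.00; dissipated=0.000
Op 3: CLOSE 3-2: Q_total=18.00, C_total=7.00, V=2.57; Q3=10.29, Q2=7.71; dissipated=1.524
Op 4: CLOSE 3-2: Q_total=18.00, C_total=7.00, V=2.57; Q3=10.29, Q2=7.71; dissipated=0.000
Op 5: CLOSE 2-4: Q_total=24.71, C_total=5.00, V=4.94; Q2=14.83, Q4=9.89; dissipated=21.089
Final charges: Q1=10.00, Q2=14.83, Q3=10.29, Q4=9.89

Answer: 10.00 μC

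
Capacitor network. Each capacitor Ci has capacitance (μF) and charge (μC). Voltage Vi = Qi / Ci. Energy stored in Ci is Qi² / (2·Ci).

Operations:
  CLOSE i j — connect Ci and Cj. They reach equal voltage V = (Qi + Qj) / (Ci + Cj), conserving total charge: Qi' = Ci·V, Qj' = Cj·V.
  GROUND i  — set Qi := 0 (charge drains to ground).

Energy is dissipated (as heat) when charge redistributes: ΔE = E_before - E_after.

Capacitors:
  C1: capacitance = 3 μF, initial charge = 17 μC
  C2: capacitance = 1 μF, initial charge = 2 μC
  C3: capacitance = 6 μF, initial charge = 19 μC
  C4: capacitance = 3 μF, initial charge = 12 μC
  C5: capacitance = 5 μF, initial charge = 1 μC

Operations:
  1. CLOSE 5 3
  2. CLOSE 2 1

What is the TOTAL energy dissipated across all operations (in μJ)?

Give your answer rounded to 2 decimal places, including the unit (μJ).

Answer: 17.04 μJ

Derivation:
Initial: C1(3μF, Q=17μC, V=5.67V), C2(1μF, Q=2μC, V=2.00V), C3(6μF, Q=19μC, V=3.17V), C4(3μF, Q=12μC, V=4.00V), C5(5μF, Q=1μC, V=0.20V)
Op 1: CLOSE 5-3: Q_total=20.00, C_total=11.00, V=1.82; Q5=9.09, Q3=10.91; dissipated=12.002
Op 2: CLOSE 2-1: Q_total=19.00, C_total=4.00, V=4.75; Q2=4.75, Q1=14.25; dissipated=5.042
Total dissipated: 17.043 μJ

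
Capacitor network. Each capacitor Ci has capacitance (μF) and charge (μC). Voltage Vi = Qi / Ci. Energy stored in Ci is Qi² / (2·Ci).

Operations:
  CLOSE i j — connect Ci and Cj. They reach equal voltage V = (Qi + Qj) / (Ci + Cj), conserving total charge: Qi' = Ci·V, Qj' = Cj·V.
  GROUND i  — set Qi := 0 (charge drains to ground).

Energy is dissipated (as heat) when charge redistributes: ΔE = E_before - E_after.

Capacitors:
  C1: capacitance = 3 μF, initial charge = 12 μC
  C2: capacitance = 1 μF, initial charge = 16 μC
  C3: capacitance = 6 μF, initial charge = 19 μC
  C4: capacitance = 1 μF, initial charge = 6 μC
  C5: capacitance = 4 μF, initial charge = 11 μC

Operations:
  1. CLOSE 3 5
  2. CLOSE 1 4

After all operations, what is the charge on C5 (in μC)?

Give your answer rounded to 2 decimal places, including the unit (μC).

Initial: C1(3μF, Q=12μC, V=4.00V), C2(1μF, Q=16μC, V=16.00V), C3(6μF, Q=19μC, V=3.17V), C4(1μF, Q=6μC, V=6.00V), C5(4μF, Q=11μC, V=2.75V)
Op 1: CLOSE 3-5: Q_total=30.00, C_total=10.00, V=3.00; Q3=18.00, Q5=12.00; dissipated=0.208
Op 2: CLOSE 1-4: Q_total=18.00, C_total=4.00, V=4.50; Q1=13.50, Q4=4.50; dissipated=1.500
Final charges: Q1=13.50, Q2=16.00, Q3=18.00, Q4=4.50, Q5=12.00

Answer: 12.00 μC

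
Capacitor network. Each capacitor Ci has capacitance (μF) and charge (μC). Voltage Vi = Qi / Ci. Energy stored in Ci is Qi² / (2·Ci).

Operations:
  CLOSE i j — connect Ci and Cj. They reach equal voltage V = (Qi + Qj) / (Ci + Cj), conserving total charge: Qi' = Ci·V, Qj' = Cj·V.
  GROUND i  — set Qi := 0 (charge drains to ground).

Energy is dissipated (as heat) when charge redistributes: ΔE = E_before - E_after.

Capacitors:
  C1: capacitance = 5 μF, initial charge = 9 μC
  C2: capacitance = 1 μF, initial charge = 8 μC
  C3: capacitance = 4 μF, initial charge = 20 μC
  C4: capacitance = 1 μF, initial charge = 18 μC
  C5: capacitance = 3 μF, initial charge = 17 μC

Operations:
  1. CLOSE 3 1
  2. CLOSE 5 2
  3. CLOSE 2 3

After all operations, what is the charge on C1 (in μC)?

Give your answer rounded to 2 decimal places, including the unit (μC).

Initial: C1(5μF, Q=9μC, V=1.80V), C2(1μF, Q=8μC, V=8.00V), C3(4μF, Q=20μC, V=5.00V), C4(1μF, Q=18μC, V=18.00V), C5(3μF, Q=17μC, V=5.67V)
Op 1: CLOSE 3-1: Q_total=29.00, C_total=9.00, V=3.22; Q3=12.89, Q1=16.11; dissipated=11.378
Op 2: CLOSE 5-2: Q_total=25.00, C_total=4.00, V=6.25; Q5=18.75, Q2=6.25; dissipated=2.042
Op 3: CLOSE 2-3: Q_total=19.14, C_total=5.00, V=3.83; Q2=3.83, Q3=15.31; dissipated=3.667
Final charges: Q1=16.11, Q2=3.83, Q3=15.31, Q4=18.00, Q5=18.75

Answer: 16.11 μC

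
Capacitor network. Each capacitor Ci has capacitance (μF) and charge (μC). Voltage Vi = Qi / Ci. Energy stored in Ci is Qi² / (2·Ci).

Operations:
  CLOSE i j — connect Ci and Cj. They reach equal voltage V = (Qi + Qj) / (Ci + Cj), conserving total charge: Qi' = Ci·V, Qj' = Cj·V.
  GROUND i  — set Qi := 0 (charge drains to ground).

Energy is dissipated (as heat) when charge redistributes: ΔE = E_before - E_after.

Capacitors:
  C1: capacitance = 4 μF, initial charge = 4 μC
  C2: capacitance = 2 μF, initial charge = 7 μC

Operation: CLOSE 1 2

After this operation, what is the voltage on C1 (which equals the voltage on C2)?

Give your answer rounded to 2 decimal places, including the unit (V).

Initial: C1(4μF, Q=4μC, V=1.00V), C2(2μF, Q=7μC, V=3.50V)
Op 1: CLOSE 1-2: Q_total=11.00, C_total=6.00, V=1.83; Q1=7.33, Q2=3.67; dissipated=4.167

Answer: 1.83 V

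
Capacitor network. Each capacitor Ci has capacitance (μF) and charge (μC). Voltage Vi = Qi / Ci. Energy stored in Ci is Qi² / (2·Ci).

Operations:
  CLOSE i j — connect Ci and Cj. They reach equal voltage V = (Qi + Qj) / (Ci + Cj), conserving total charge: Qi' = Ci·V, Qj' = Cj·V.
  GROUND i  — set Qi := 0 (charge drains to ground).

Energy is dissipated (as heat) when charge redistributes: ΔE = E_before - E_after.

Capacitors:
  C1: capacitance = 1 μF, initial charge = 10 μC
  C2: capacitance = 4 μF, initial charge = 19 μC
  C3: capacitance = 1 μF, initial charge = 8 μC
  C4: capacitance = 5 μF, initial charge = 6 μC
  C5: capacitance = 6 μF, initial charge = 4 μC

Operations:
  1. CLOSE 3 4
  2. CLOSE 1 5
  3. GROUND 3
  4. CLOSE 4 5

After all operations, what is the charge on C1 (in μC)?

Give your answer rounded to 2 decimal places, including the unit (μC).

Answer: 2.00 μC

Derivation:
Initial: C1(1μF, Q=10μC, V=10.00V), C2(4μF, Q=19μC, V=4.75V), C3(1μF, Q=8μC, V=8.00V), C4(5μF, Q=6μC, V=1.20V), C5(6μF, Q=4μC, V=0.67V)
Op 1: CLOSE 3-4: Q_total=14.00, C_total=6.00, V=2.33; Q3=2.33, Q4=11.67; dissipated=19.267
Op 2: CLOSE 1-5: Q_total=14.00, C_total=7.00, V=2.00; Q1=2.00, Q5=12.00; dissipated=37.333
Op 3: GROUND 3: Q3=0; energy lost=2.722
Op 4: CLOSE 4-5: Q_total=23.67, C_total=11.00, V=2.15; Q4=10.76, Q5=12.91; dissipated=0.152
Final charges: Q1=2.00, Q2=19.00, Q3=0.00, Q4=10.76, Q5=12.91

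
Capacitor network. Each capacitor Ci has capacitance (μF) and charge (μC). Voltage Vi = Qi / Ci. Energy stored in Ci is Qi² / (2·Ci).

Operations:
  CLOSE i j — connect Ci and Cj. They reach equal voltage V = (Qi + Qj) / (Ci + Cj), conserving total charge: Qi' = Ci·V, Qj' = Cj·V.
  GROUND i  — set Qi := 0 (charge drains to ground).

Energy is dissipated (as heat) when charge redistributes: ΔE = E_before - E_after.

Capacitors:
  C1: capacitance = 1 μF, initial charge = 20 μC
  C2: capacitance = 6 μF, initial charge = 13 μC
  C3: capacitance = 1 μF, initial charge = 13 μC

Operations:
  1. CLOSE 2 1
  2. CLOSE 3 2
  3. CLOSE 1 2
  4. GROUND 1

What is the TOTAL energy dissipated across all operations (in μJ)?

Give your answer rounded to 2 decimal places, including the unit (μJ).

Answer: 182.73 μJ

Derivation:
Initial: C1(1μF, Q=20μC, V=20.00V), C2(6μF, Q=13μC, V=2.17V), C3(1μF, Q=13μC, V=13.00V)
Op 1: CLOSE 2-1: Q_total=33.00, C_total=7.00, V=4.71; Q2=28.29, Q1=4.71; dissipated=136.298
Op 2: CLOSE 3-2: Q_total=41.29, C_total=7.00, V=5.90; Q3=5.90, Q2=35.39; dissipated=29.423
Op 3: CLOSE 1-2: Q_total=40.10, C_total=7.00, V=5.73; Q1=5.73, Q2=34.37; dissipated=0.600
Op 4: GROUND 1: Q1=0; energy lost=16.410
Total dissipated: 182.731 μJ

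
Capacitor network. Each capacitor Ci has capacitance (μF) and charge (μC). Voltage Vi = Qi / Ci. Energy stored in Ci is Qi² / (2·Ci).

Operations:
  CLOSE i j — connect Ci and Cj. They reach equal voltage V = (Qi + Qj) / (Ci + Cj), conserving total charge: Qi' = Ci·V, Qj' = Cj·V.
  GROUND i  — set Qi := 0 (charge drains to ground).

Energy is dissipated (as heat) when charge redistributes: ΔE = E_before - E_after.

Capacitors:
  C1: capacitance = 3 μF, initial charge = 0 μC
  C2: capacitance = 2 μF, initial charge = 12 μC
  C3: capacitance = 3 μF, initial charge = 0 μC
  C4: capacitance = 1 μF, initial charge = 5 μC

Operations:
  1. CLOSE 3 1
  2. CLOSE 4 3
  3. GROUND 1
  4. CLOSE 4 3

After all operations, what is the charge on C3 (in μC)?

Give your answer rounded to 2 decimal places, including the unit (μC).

Answer: 3.75 μC

Derivation:
Initial: C1(3μF, Q=0μC, V=0.00V), C2(2μF, Q=12μC, V=6.00V), C3(3μF, Q=0μC, V=0.00V), C4(1μF, Q=5μC, V=5.00V)
Op 1: CLOSE 3-1: Q_total=0.00, C_total=6.00, V=0.00; Q3=0.00, Q1=0.00; dissipated=0.000
Op 2: CLOSE 4-3: Q_total=5.00, C_total=4.00, V=1.25; Q4=1.25, Q3=3.75; dissipated=9.375
Op 3: GROUND 1: Q1=0; energy lost=0.000
Op 4: CLOSE 4-3: Q_total=5.00, C_total=4.00, V=1.25; Q4=1.25, Q3=3.75; dissipated=0.000
Final charges: Q1=0.00, Q2=12.00, Q3=3.75, Q4=1.25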